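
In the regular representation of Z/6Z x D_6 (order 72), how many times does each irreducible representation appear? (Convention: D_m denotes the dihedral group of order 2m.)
Each irreducible V_i of dimension d_i appears with multiplicity d_i, i.e. rho_reg = (direct sum over all irreducibles V_i) d_i V_i. The irreducible dimensions for Z/6Z x D_6 are 1, 1, 1, 1, 1, 1, 1, 1, 1, 1, 1, 1, 1, 1, 1, 1, 1, 1, 1, 1, 1, 1, 1, 1, 2, 2, 2, 2, 2, 2, 2, 2, 2, 2, 2, 2: 24 irreducibles of dimension 1, each with multiplicity 1; 12 irreducibles of dimension 2, each with multiplicity 2. Total dimension 24*1*1 + 12*2*2 = 72 = |G|.

Working: General theorem: in the regular representation of a finite group G, each irreducible appears with multiplicity equal to its dimension. Check: dim(rho_reg) = sum d_i^2 = 1 + 1 + 1 + 1 + 1 + 1 + 1 + 1 + 1 + 1 + 1 + 1 + 1 + 1 + 1 + 1 + 1 + 1 + 1 + 1 + 1 + 1 + 1 + 1 + 4 + 4 + 4 + 4 + 4 + 4 + 4 + 4 + 4 + 4 + 4 + 4 = 72 = |G|.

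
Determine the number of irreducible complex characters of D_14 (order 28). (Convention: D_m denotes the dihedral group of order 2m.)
10

Derivation: The number of irreducible complex representations of a finite group equals its number of conjugacy classes. D_14 has 10 conjugacy classes (n/2 + 3 for n even), so D_14 (order 28) has exactly 10 irreducible complex representations.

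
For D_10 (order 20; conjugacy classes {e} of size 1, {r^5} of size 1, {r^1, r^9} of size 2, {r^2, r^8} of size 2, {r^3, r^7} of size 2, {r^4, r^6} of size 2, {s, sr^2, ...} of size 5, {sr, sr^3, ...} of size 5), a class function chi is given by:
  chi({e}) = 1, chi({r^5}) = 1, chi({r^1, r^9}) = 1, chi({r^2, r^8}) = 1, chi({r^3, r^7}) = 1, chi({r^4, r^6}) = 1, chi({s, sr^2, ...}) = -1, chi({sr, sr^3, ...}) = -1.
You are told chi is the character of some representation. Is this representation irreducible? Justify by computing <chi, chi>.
Irreducible: <chi, chi> = 1.

Working: <chi, chi> = (1/|G|) sum_C |C| * |chi(C)|^2 = (1/20)[1*|1|^2 + 1*|1|^2 + 2*|1|^2 + 2*|1|^2 + 2*|1|^2 + 2*|1|^2 + 5*|-1|^2 + 5*|-1|^2]
  = (1/20)[(1) + (1) + (2) + (2) + (2) + (2) + (5) + (5)] = 20/20 = 1.
A character is irreducible iff <chi, chi> = 1, so this representation is irreducible.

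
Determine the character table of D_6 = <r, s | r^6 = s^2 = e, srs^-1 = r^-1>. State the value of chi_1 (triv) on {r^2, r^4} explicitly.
Conjugacy classes: {e} of size 1, {r^3} of size 1, {r^1, r^5} of size 2, {r^2, r^4} of size 2, {s, sr^2, ...} of size 3, {sr, sr^3, ...} of size 3.
Character table:
  irrep \ class              {e} (size 1)  {r^3} (size 1)  {r^1, r^5} (size 2)  {r^2, r^4} (size 2)  {s, sr^2, ...} (size 3)  {sr, sr^3, ...} (size 3)
  chi_1 (triv)               1             1               1                    1                    1                        1                       
  chi_2 (sign: r->1, s->-1)  1             1               1                    1                    -1                       -1                      
  chi_3 (r->-1, s->1)        1             -1              -1                   1                    1                        -1                      
  chi_4 (r->-1, s->-1)       1             -1              -1                   1                    -1                       1                       
  chi_5 (2d, j=1)            2             -2              1                    -1                   0                        0                       
  chi_6 (2d, j=2)            2             2               -1                   -1                   0                        0                       

Spot check: chi_1 (triv) on {r^2, r^4} = 1.

Argument: D_6 has order 2*6 = 12 with 6 conjugacy classes, hence 6 irreducibles. Sum of squared dims 1 + 1 + 1 + 1 + 4 + 4 = 12 = |G|. Linear characters come from the abelianisation; the 2-dimensional irreps have character r^k -> 2*cos(2*pi*j*k/6), reflections -> 0.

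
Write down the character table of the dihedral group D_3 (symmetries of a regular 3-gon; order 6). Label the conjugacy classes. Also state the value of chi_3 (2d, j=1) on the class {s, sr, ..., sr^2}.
Conjugacy classes: {e} of size 1, {r^1, r^2} of size 2, {s, sr, ..., sr^2} of size 3.
Character table:
  irrep \ class              {e} (size 1)  {r^1, r^2} (size 2)  {s, sr, ..., sr^2} (size 3)
  chi_1 (triv)               1             1                    1                          
  chi_2 (sign: r->1, s->-1)  1             1                    -1                         
  chi_3 (2d, j=1)            2             -1                   0                          

Spot check: chi_3 (2d, j=1) on {s, sr, ..., sr^2} = 0.

Explanation: D_3 has order 2*3 = 6 with 3 conjugacy classes, hence 3 irreducibles. Sum of squared dims 1 + 1 + 4 = 6 = |G|. Linear characters come from the abelianisation; the 2-dimensional irreps have character r^k -> 2*cos(2*pi*j*k/3), reflections -> 0.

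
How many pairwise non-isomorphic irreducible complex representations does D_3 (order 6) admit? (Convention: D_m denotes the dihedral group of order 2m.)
3

The number of irreducible complex representations of a finite group equals its number of conjugacy classes. D_3 has 3 conjugacy classes ((n+3)/2 for n odd), so D_3 (order 6) has exactly 3 irreducible complex representations.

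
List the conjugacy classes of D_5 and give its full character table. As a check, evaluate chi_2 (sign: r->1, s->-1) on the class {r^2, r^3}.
Conjugacy classes: {e} of size 1, {r^1, r^4} of size 2, {r^2, r^3} of size 2, {s, sr, ..., sr^4} of size 5.
Character table:
  irrep \ class              {e} (size 1)  {r^1, r^4} (size 2)  {r^2, r^3} (size 2)  {s, sr, ..., sr^4} (size 5)
  chi_1 (triv)               1             1                    1                    1                          
  chi_2 (sign: r->1, s->-1)  1             1                    1                    -1                         
  chi_3 (2d, j=1)            2             -1/2 + sqrt(5)/2     -sqrt(5)/2 - 1/2     0                          
  chi_4 (2d, j=2)            2             -sqrt(5)/2 - 1/2     -1/2 + sqrt(5)/2     0                          

Spot check: chi_2 (sign: r->1, s->-1) on {r^2, r^3} = 1.

Derivation: D_5 has order 2*5 = 10 with 4 conjugacy classes, hence 4 irreducibles. Sum of squared dims 1 + 1 + 4 + 4 = 10 = |G|. Linear characters come from the abelianisation; the 2-dimensional irreps have character r^k -> 2*cos(2*pi*j*k/5), reflections -> 0.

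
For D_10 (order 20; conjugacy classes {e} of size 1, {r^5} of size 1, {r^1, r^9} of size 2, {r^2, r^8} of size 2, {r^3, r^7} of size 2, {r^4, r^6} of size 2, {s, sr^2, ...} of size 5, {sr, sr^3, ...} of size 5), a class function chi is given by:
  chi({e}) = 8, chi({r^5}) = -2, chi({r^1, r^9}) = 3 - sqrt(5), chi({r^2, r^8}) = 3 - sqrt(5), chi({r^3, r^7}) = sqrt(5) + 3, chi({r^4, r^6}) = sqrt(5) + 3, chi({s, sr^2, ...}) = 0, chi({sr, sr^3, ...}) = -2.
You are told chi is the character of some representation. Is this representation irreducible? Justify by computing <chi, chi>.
Not irreducible (reducible): <chi, chi> = 10 > 1.

Details: <chi, chi> = (1/|G|) sum_C |C| * |chi(C)|^2 = (1/20)[1*|8|^2 + 1*|-2|^2 + 2*|3 - sqrt(5)|^2 + 2*|3 - sqrt(5)|^2 + 2*|sqrt(5) + 3|^2 + 2*|sqrt(5) + 3|^2 + 5*|0|^2 + 5*|-2|^2]
  = (1/20)[(64) + (4) + (28 - 12*sqrt(5)) + (28 - 12*sqrt(5)) + (12*sqrt(5) + 28) + (12*sqrt(5) + 28) + (0) + (20)] = 200/20 = 10.
A character is irreducible iff <chi, chi> = 1, so this representation is reducible.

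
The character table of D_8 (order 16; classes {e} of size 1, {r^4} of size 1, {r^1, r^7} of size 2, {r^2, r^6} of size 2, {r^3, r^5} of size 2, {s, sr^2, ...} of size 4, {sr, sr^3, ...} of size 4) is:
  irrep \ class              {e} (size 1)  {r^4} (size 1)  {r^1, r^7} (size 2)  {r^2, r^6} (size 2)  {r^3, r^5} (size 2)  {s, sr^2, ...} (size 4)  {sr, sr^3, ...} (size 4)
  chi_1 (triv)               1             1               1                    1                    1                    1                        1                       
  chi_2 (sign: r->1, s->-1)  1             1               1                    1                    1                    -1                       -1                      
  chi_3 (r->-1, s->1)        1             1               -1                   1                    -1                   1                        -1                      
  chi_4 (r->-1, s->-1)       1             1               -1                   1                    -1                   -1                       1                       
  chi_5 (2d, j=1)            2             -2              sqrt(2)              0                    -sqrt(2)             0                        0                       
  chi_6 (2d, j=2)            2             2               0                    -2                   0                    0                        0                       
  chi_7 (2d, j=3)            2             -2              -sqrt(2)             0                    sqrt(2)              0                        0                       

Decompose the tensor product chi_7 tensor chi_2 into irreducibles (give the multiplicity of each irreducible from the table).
chi_7 tensor chi_2 = chi_7 (all other irreducibles have multiplicity 0).

Derivation: The character of a tensor product is the pointwise product (chi_7 * chi_2)(C) = chi_7(C) * chi_2(C):
  {e}: (2)*(1), {r^4}: (-2)*(1), {r^1, r^7}: (-sqrt(2))*(1), {r^2, r^6}: (0)*(1), {r^3, r^5}: (sqrt(2))*(1), {s, sr^2, ...}: (0)*(-1), {sr, sr^3, ...}: (0)*(-1)
so (chi_7 * chi_2) takes values
  {e} -> 2, {r^4} -> -2, {r^1, r^7} -> -sqrt(2), {r^2, r^6} -> 0, {r^3, r^5} -> sqrt(2), {s, sr^2, ...} -> 0, {sr, sr^3, ...} -> 0.
Now take the inner product of this character with each irreducible chi from the table, <chi_7*chi_2, chi> = (1/16) sum_C |C| (chi_7*chi_2)(C) conj(chi(C)):
  <chi_7*chi_2, chi_1> = (1/16)[1*(2)*conj(1) + 1*(-2)*conj(1) + 2*(-sqrt(2))*conj(1) + 2*(0)*conj(1) + 2*(sqrt(2))*conj(1) + 4*(0)*conj(1) + 4*(0)*conj(1)]
      = (1/16)[(2) + (-2) + (-2*sqrt(2)) + (0) + (2*sqrt(2)) + (0) + (0)] = 0/16 = 0
  <chi_7*chi_2, chi_2> = (1/16)[1*(2)*conj(1) + 1*(-2)*conj(1) + 2*(-sqrt(2))*conj(1) + 2*(0)*conj(1) + 2*(sqrt(2))*conj(1) + 4*(0)*conj(-1) + 4*(0)*conj(-1)]
      = (1/16)[(2) + (-2) + (-2*sqrt(2)) + (0) + (2*sqrt(2)) + (0) + (0)] = 0/16 = 0
  <chi_7*chi_2, chi_3> = (1/16)[1*(2)*conj(1) + 1*(-2)*conj(1) + 2*(-sqrt(2))*conj(-1) + 2*(0)*conj(1) + 2*(sqrt(2))*conj(-1) + 4*(0)*conj(1) + 4*(0)*conj(-1)]
      = (1/16)[(2) + (-2) + (2*sqrt(2)) + (0) + (-2*sqrt(2)) + (0) + (0)] = 0/16 = 0
  <chi_7*chi_2, chi_4> = (1/16)[1*(2)*conj(1) + 1*(-2)*conj(1) + 2*(-sqrt(2))*conj(-1) + 2*(0)*conj(1) + 2*(sqrt(2))*conj(-1) + 4*(0)*conj(-1) + 4*(0)*conj(1)]
      = (1/16)[(2) + (-2) + (2*sqrt(2)) + (0) + (-2*sqrt(2)) + (0) + (0)] = 0/16 = 0
  <chi_7*chi_2, chi_5> = (1/16)[1*(2)*conj(2) + 1*(-2)*conj(-2) + 2*(-sqrt(2))*conj(sqrt(2)) + 2*(0)*conj(0) + 2*(sqrt(2))*conj(-sqrt(2)) + 4*(0)*conj(0) + 4*(0)*conj(0)]
      = (1/16)[(4) + (4) + (-4) + (0) + (-4) + (0) + (0)] = 0/16 = 0
  <chi_7*chi_2, chi_6> = (1/16)[1*(2)*conj(2) + 1*(-2)*conj(2) + 2*(-sqrt(2))*conj(0) + 2*(0)*conj(-2) + 2*(sqrt(2))*conj(0) + 4*(0)*conj(0) + 4*(0)*conj(0)]
      = (1/16)[(4) + (-4) + (0) + (0) + (0) + (0) + (0)] = 0/16 = 0
  <chi_7*chi_2, chi_7> = (1/16)[1*(2)*conj(2) + 1*(-2)*conj(-2) + 2*(-sqrt(2))*conj(-sqrt(2)) + 2*(0)*conj(0) + 2*(sqrt(2))*conj(sqrt(2)) + 4*(0)*conj(0) + 4*(0)*conj(0)]
      = (1/16)[(4) + (4) + (4) + (0) + (4) + (0) + (0)] = 16/16 = 1
Hence the multiplicities are chi_7: 1. Dimension check: dim(chi_7)*dim(chi_2) = 2*1 = 2 and sum (mult * dim) = 1*2 = 2.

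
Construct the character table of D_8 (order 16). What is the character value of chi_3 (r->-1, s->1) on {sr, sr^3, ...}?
Conjugacy classes: {e} of size 1, {r^4} of size 1, {r^1, r^7} of size 2, {r^2, r^6} of size 2, {r^3, r^5} of size 2, {s, sr^2, ...} of size 4, {sr, sr^3, ...} of size 4.
Character table:
  irrep \ class              {e} (size 1)  {r^4} (size 1)  {r^1, r^7} (size 2)  {r^2, r^6} (size 2)  {r^3, r^5} (size 2)  {s, sr^2, ...} (size 4)  {sr, sr^3, ...} (size 4)
  chi_1 (triv)               1             1               1                    1                    1                    1                        1                       
  chi_2 (sign: r->1, s->-1)  1             1               1                    1                    1                    -1                       -1                      
  chi_3 (r->-1, s->1)        1             1               -1                   1                    -1                   1                        -1                      
  chi_4 (r->-1, s->-1)       1             1               -1                   1                    -1                   -1                       1                       
  chi_5 (2d, j=1)            2             -2              sqrt(2)              0                    -sqrt(2)             0                        0                       
  chi_6 (2d, j=2)            2             2               0                    -2                   0                    0                        0                       
  chi_7 (2d, j=3)            2             -2              -sqrt(2)             0                    sqrt(2)              0                        0                       

Spot check: chi_3 (r->-1, s->1) on {sr, sr^3, ...} = -1.

Reasoning: D_8 has order 2*8 = 16 with 7 conjugacy classes, hence 7 irreducibles. Sum of squared dims 1 + 1 + 1 + 1 + 4 + 4 + 4 = 16 = |G|. Linear characters come from the abelianisation; the 2-dimensional irreps have character r^k -> 2*cos(2*pi*j*k/8), reflections -> 0.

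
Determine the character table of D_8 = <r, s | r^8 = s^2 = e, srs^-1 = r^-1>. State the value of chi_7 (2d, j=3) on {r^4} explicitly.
Conjugacy classes: {e} of size 1, {r^4} of size 1, {r^1, r^7} of size 2, {r^2, r^6} of size 2, {r^3, r^5} of size 2, {s, sr^2, ...} of size 4, {sr, sr^3, ...} of size 4.
Character table:
  irrep \ class              {e} (size 1)  {r^4} (size 1)  {r^1, r^7} (size 2)  {r^2, r^6} (size 2)  {r^3, r^5} (size 2)  {s, sr^2, ...} (size 4)  {sr, sr^3, ...} (size 4)
  chi_1 (triv)               1             1               1                    1                    1                    1                        1                       
  chi_2 (sign: r->1, s->-1)  1             1               1                    1                    1                    -1                       -1                      
  chi_3 (r->-1, s->1)        1             1               -1                   1                    -1                   1                        -1                      
  chi_4 (r->-1, s->-1)       1             1               -1                   1                    -1                   -1                       1                       
  chi_5 (2d, j=1)            2             -2              sqrt(2)              0                    -sqrt(2)             0                        0                       
  chi_6 (2d, j=2)            2             2               0                    -2                   0                    0                        0                       
  chi_7 (2d, j=3)            2             -2              -sqrt(2)             0                    sqrt(2)              0                        0                       

Spot check: chi_7 (2d, j=3) on {r^4} = -2.

Why: D_8 has order 2*8 = 16 with 7 conjugacy classes, hence 7 irreducibles. Sum of squared dims 1 + 1 + 1 + 1 + 4 + 4 + 4 = 16 = |G|. Linear characters come from the abelianisation; the 2-dimensional irreps have character r^k -> 2*cos(2*pi*j*k/8), reflections -> 0.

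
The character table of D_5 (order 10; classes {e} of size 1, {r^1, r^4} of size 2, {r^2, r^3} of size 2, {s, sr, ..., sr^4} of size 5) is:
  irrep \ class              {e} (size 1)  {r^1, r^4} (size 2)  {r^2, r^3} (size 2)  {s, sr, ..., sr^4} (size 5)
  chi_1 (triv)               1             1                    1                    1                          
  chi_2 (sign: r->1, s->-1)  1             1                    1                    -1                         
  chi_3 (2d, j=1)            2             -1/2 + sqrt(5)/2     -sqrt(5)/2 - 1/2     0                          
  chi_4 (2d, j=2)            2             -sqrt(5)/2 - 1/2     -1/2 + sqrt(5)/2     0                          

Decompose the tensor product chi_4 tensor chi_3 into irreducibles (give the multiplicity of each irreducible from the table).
chi_4 tensor chi_3 = chi_3 + chi_4 (all other irreducibles have multiplicity 0).

Reasoning: The character of a tensor product is the pointwise product (chi_4 * chi_3)(C) = chi_4(C) * chi_3(C):
  {e}: (2)*(2), {r^1, r^4}: (-sqrt(5)/2 - 1/2)*(-1/2 + sqrt(5)/2), {r^2, r^3}: (-1/2 + sqrt(5)/2)*(-sqrt(5)/2 - 1/2), {s, sr, ..., sr^4}: (0)*(0)
so (chi_4 * chi_3) takes values
  {e} -> 4, {r^1, r^4} -> -1, {r^2, r^3} -> -1, {s, sr, ..., sr^4} -> 0.
Now take the inner product of this character with each irreducible chi from the table, <chi_4*chi_3, chi> = (1/10) sum_C |C| (chi_4*chi_3)(C) conj(chi(C)):
  <chi_4*chi_3, chi_1> = (1/10)[1*(4)*conj(1) + 2*(-1)*conj(1) + 2*(-1)*conj(1) + 5*(0)*conj(1)]
      = (1/10)[(4) + (-2) + (-2) + (0)] = 0/10 = 0
  <chi_4*chi_3, chi_2> = (1/10)[1*(4)*conj(1) + 2*(-1)*conj(1) + 2*(-1)*conj(1) + 5*(0)*conj(-1)]
      = (1/10)[(4) + (-2) + (-2) + (0)] = 0/10 = 0
  <chi_4*chi_3, chi_3> = (1/10)[1*(4)*conj(2) + 2*(-1)*conj(-1/2 + sqrt(5)/2) + 2*(-1)*conj(-sqrt(5)/2 - 1/2) + 5*(0)*conj(0)]
      = (1/10)[(8) + (1 - sqrt(5)) + (1 + sqrt(5)) + (0)] = 10/10 = 1
  <chi_4*chi_3, chi_4> = (1/10)[1*(4)*conj(2) + 2*(-1)*conj(-sqrt(5)/2 - 1/2) + 2*(-1)*conj(-1/2 + sqrt(5)/2) + 5*(0)*conj(0)]
      = (1/10)[(8) + (1 + sqrt(5)) + (1 - sqrt(5)) + (0)] = 10/10 = 1
Hence the multiplicities are chi_3: 1, chi_4: 1. Dimension check: dim(chi_4)*dim(chi_3) = 2*2 = 4 and sum (mult * dim) = 1*2 + 1*2 = 4.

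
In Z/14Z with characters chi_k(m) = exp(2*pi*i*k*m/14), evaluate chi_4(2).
chi_4(2) = zeta_14^8 = exp(-6*I*pi/7)

Proof sketch: chi_4(2) = zeta_14^(4*2) = zeta_14^8. Since zeta_14^14 = 1, this equals zeta_14^8 = exp(2*pi*i*8/14) = exp(-6*I*pi/7).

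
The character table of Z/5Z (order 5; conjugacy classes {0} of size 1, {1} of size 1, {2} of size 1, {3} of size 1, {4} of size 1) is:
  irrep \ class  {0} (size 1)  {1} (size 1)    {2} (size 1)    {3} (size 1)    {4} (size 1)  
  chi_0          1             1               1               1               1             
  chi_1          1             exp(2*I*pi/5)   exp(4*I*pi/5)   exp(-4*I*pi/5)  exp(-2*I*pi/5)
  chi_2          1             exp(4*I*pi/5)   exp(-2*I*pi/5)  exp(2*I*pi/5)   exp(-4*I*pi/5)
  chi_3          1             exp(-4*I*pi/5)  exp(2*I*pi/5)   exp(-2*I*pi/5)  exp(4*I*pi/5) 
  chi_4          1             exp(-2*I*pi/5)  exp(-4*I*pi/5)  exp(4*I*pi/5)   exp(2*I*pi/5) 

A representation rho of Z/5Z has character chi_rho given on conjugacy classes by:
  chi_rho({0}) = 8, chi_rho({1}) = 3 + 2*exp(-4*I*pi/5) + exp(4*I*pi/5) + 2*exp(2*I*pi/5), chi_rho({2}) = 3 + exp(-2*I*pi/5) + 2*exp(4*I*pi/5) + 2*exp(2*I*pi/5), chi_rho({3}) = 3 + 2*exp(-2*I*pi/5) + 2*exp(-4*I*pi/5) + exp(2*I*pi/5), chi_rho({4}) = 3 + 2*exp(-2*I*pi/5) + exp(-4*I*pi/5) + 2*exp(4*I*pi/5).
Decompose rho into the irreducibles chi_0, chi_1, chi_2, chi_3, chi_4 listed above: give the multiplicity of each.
Multiplicities: chi_0: 3, chi_1: 2, chi_2: 1, chi_3: 2, chi_4: 0.

Proof sketch: Use <chi_rho, chi> = (1/|G|) sum_C |C| * chi_rho(C) * conj(chi(C)) with |G| = 5 for each irreducible chi in the table:
  <chi_rho, chi_0> = (1/5)[1*(8)*conj(1) + 1*(3 + 2*exp(-4*I*pi/5) + exp(4*I*pi/5) + 2*exp(2*I*pi/5))*conj(1) + 1*(3 + exp(-2*I*pi/5) + 2*exp(4*I*pi/5) + 2*exp(2*I*pi/5))*conj(1) + 1*(3 + 2*exp(-2*I*pi/5) + 2*exp(-4*I*pi/5) + exp(2*I*pi/5))*conj(1) + 1*(3 + 2*exp(-2*I*pi/5) + exp(-4*I*pi/5) + 2*exp(4*I*pi/5))*conj(1)]
      = (1/5)[(8) + (3 + 2*exp(-4*I*pi/5) + exp(4*I*pi/5) + 2*exp(2*I*pi/5)) + (3 + exp(-2*I*pi/5) + 2*exp(4*I*pi/5) + 2*exp(2*I*pi/5)) + (3 + 2*exp(-2*I*pi/5) + 2*exp(-4*I*pi/5) + exp(2*I*pi/5)) + (3 + 2*exp(-2*I*pi/5) + exp(-4*I*pi/5) + 2*exp(4*I*pi/5))] = 15/5 = 3
  <chi_rho, chi_1> = (1/5)[1*(8)*conj(1) + 1*(3 + 2*exp(-4*I*pi/5) + exp(4*I*pi/5) + 2*exp(2*I*pi/5))*conj(exp(2*I*pi/5)) + 1*(3 + exp(-2*I*pi/5) + 2*exp(4*I*pi/5) + 2*exp(2*I*pi/5))*conj(exp(4*I*pi/5)) + 1*(3 + 2*exp(-2*I*pi/5) + 2*exp(-4*I*pi/5) + exp(2*I*pi/5))*conj(exp(-4*I*pi/5)) + 1*(3 + 2*exp(-2*I*pi/5) + exp(-4*I*pi/5) + 2*exp(4*I*pi/5))*conj(exp(-2*I*pi/5))]
      = (1/5)[(8) + (2 + 3*exp(-2*I*pi/5) + exp(2*I*pi/5) + 2*exp(4*I*pi/5)) + (2 + 2*exp(-2*I*pi/5) + 3*exp(-4*I*pi/5) + exp(4*I*pi/5)) + (2 + exp(-4*I*pi/5) + 3*exp(4*I*pi/5) + 2*exp(2*I*pi/5)) + (2 + 2*exp(-4*I*pi/5) + exp(-2*I*pi/5) + 3*exp(2*I*pi/5))] = 10/5 = 2
  <chi_rho, chi_2> = (1/5)[1*(8)*conj(1) + 1*(3 + 2*exp(-4*I*pi/5) + exp(4*I*pi/5) + 2*exp(2*I*pi/5))*conj(exp(4*I*pi/5)) + 1*(3 + exp(-2*I*pi/5) + 2*exp(4*I*pi/5) + 2*exp(2*I*pi/5))*conj(exp(-2*I*pi/5)) + 1*(3 + 2*exp(-2*I*pi/5) + 2*exp(-4*I*pi/5) + exp(2*I*pi/5))*conj(exp(2*I*pi/5)) + 1*(3 + 2*exp(-2*I*pi/5) + exp(-4*I*pi/5) + 2*exp(4*I*pi/5))*conj(exp(-4*I*pi/5))]
      = (1/5)[(8) + (1 + 2*exp(-2*I*pi/5) + 3*exp(-4*I*pi/5) + 2*exp(2*I*pi/5)) + (1 + 2*exp(-4*I*pi/5) + 2*exp(4*I*pi/5) + 3*exp(2*I*pi/5)) + (1 + 3*exp(-2*I*pi/5) + 2*exp(-4*I*pi/5) + 2*exp(4*I*pi/5)) + (1 + 2*exp(-2*I*pi/5) + 3*exp(4*I*pi/5) + 2*exp(2*I*pi/5))] = 5/5 = 1
  <chi_rho, chi_3> = (1/5)[1*(8)*conj(1) + 1*(3 + 2*exp(-4*I*pi/5) + exp(4*I*pi/5) + 2*exp(2*I*pi/5))*conj(exp(-4*I*pi/5)) + 1*(3 + exp(-2*I*pi/5) + 2*exp(4*I*pi/5) + 2*exp(2*I*pi/5))*conj(exp(2*I*pi/5)) + 1*(3 + 2*exp(-2*I*pi/5) + 2*exp(-4*I*pi/5) + exp(2*I*pi/5))*conj(exp(-2*I*pi/5)) + 1*(3 + 2*exp(-2*I*pi/5) + exp(-4*I*pi/5) + 2*exp(4*I*pi/5))*conj(exp(4*I*pi/5))]
      = (1/5)[(8) + (2 + 2*exp(-4*I*pi/5) + exp(-2*I*pi/5) + 3*exp(4*I*pi/5)) + (2 + 3*exp(-2*I*pi/5) + exp(-4*I*pi/5) + 2*exp(2*I*pi/5)) + (2 + 2*exp(-2*I*pi/5) + exp(4*I*pi/5) + 3*exp(2*I*pi/5)) + (2 + 3*exp(-4*I*pi/5) + exp(2*I*pi/5) + 2*exp(4*I*pi/5))] = 10/5 = 2
  <chi_rho, chi_4> = (1/5)[1*(8)*conj(1) + 1*(3 + 2*exp(-4*I*pi/5) + exp(4*I*pi/5) + 2*exp(2*I*pi/5))*conj(exp(-2*I*pi/5)) + 1*(3 + exp(-2*I*pi/5) + 2*exp(4*I*pi/5) + 2*exp(2*I*pi/5))*conj(exp(-4*I*pi/5)) + 1*(3 + 2*exp(-2*I*pi/5) + 2*exp(-4*I*pi/5) + exp(2*I*pi/5))*conj(exp(4*I*pi/5)) + 1*(3 + 2*exp(-2*I*pi/5) + exp(-4*I*pi/5) + 2*exp(4*I*pi/5))*conj(exp(2*I*pi/5))]
      = (1/5)[(8) + (2*exp(-2*I*pi/5) + exp(-4*I*pi/5) + 2*exp(4*I*pi/5) + 3*exp(2*I*pi/5)) + (2*exp(-2*I*pi/5) + 2*exp(-4*I*pi/5) + exp(2*I*pi/5) + 3*exp(4*I*pi/5)) + (3*exp(-4*I*pi/5) + exp(-2*I*pi/5) + 2*exp(4*I*pi/5) + 2*exp(2*I*pi/5)) + (3*exp(-2*I*pi/5) + 2*exp(-4*I*pi/5) + exp(4*I*pi/5) + 2*exp(2*I*pi/5))] = 0/5 = 0
(Exp terms are combined using exp(i*s)*conj(exp(i*t)) = exp(i*(s-t)), and sums of them are collapsed using the identity that for every m > 1 the m distinct m-th roots of unity sum to 0, e.g. 1 + exp(2*I*pi/3) + exp(-2*I*pi/3) = 0.)
Dimension check: dim(rho) = sum (mult * dim) = 3*1 + 2*1 + 1*1 + 2*1 + 0*1 = 8 = chi_rho(e) = 8.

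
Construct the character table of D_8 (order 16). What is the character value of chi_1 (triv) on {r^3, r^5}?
Conjugacy classes: {e} of size 1, {r^4} of size 1, {r^1, r^7} of size 2, {r^2, r^6} of size 2, {r^3, r^5} of size 2, {s, sr^2, ...} of size 4, {sr, sr^3, ...} of size 4.
Character table:
  irrep \ class              {e} (size 1)  {r^4} (size 1)  {r^1, r^7} (size 2)  {r^2, r^6} (size 2)  {r^3, r^5} (size 2)  {s, sr^2, ...} (size 4)  {sr, sr^3, ...} (size 4)
  chi_1 (triv)               1             1               1                    1                    1                    1                        1                       
  chi_2 (sign: r->1, s->-1)  1             1               1                    1                    1                    -1                       -1                      
  chi_3 (r->-1, s->1)        1             1               -1                   1                    -1                   1                        -1                      
  chi_4 (r->-1, s->-1)       1             1               -1                   1                    -1                   -1                       1                       
  chi_5 (2d, j=1)            2             -2              sqrt(2)              0                    -sqrt(2)             0                        0                       
  chi_6 (2d, j=2)            2             2               0                    -2                   0                    0                        0                       
  chi_7 (2d, j=3)            2             -2              -sqrt(2)             0                    sqrt(2)              0                        0                       

Spot check: chi_1 (triv) on {r^3, r^5} = 1.

Argument: D_8 has order 2*8 = 16 with 7 conjugacy classes, hence 7 irreducibles. Sum of squared dims 1 + 1 + 1 + 1 + 4 + 4 + 4 = 16 = |G|. Linear characters come from the abelianisation; the 2-dimensional irreps have character r^k -> 2*cos(2*pi*j*k/8), reflections -> 0.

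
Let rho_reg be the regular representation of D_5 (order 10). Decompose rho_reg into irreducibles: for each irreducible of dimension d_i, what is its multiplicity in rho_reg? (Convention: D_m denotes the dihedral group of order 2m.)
Each irreducible V_i of dimension d_i appears with multiplicity d_i, i.e. rho_reg = (direct sum over all irreducibles V_i) d_i V_i. The irreducible dimensions for D_5 are 1, 1, 2, 2: 2 irreducibles of dimension 1, each with multiplicity 1; 2 irreducibles of dimension 2, each with multiplicity 2. Total dimension 2*1*1 + 2*2*2 = 10 = |G|.

Proof sketch: General theorem: in the regular representation of a finite group G, each irreducible appears with multiplicity equal to its dimension. Check: dim(rho_reg) = sum d_i^2 = 1 + 1 + 4 + 4 = 10 = |G|.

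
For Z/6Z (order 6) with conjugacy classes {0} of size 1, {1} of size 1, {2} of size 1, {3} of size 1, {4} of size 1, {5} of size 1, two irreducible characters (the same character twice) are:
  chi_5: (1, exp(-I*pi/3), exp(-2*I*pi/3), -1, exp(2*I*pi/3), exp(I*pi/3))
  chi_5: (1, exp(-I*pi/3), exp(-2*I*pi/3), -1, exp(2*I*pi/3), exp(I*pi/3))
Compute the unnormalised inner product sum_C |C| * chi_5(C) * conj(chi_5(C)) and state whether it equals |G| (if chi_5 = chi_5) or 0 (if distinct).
Sum = 6 = |G| = 6; so <chi_5, chi_5> = 1 (norm-1 confirms irreducibility).

Compute term by term over conjugacy classes (|C| * chi_5(C) * conj(chi_5(C))):
  1*(1)*conj(1) + 1*(exp(-I*pi/3))*conj(exp(-I*pi/3)) + 1*(exp(-2*I*pi/3))*conj(exp(-2*I*pi/3)) + 1*(-1)*conj(-1) + 1*(exp(2*I*pi/3))*conj(exp(2*I*pi/3)) + 1*(exp(I*pi/3))*conj(exp(I*pi/3))
  = (1) + (1) + (1) + (1) + (1) + (1)
  = 6.
(Exp terms are combined using exp(i*s)*conj(exp(i*t)) = exp(i*(s-t)), and sums of them are collapsed using the identity that for every m > 1 the m distinct m-th roots of unity sum to 0, e.g. 1 + exp(2*I*pi/3) + exp(-2*I*pi/3) = 0.)
Dividing by |G| = 6 gives 6/6 = 1, matching the row-orthogonality relation <chi_5, chi_5> = [chi_5 = chi_5].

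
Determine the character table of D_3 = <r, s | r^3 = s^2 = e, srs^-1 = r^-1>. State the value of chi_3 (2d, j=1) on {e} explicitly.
Conjugacy classes: {e} of size 1, {r^1, r^2} of size 2, {s, sr, ..., sr^2} of size 3.
Character table:
  irrep \ class              {e} (size 1)  {r^1, r^2} (size 2)  {s, sr, ..., sr^2} (size 3)
  chi_1 (triv)               1             1                    1                          
  chi_2 (sign: r->1, s->-1)  1             1                    -1                         
  chi_3 (2d, j=1)            2             -1                   0                          

Spot check: chi_3 (2d, j=1) on {e} = 2.

Proof sketch: D_3 has order 2*3 = 6 with 3 conjugacy classes, hence 3 irreducibles. Sum of squared dims 1 + 1 + 4 = 6 = |G|. Linear characters come from the abelianisation; the 2-dimensional irreps have character r^k -> 2*cos(2*pi*j*k/3), reflections -> 0.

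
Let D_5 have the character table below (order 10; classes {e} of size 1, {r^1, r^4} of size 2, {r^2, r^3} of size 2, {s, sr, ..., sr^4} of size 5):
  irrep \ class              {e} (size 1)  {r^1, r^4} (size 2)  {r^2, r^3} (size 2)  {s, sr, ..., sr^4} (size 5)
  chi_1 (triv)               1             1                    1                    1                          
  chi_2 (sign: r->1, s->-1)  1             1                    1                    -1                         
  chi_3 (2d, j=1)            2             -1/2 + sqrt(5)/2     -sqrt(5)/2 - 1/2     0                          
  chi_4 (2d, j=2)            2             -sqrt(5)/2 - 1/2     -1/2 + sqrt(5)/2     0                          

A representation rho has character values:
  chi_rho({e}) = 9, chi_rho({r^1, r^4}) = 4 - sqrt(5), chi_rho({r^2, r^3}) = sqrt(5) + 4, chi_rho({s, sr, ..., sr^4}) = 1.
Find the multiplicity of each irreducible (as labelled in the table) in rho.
Multiplicities: chi_1: 3, chi_2: 2, chi_3: 0, chi_4: 2.

Working: Use <chi_rho, chi> = (1/|G|) sum_C |C| * chi_rho(C) * conj(chi(C)) with |G| = 10 for each irreducible chi in the table:
  <chi_rho, chi_1> = (1/10)[1*(9)*conj(1) + 2*(4 - sqrt(5))*conj(1) + 2*(sqrt(5) + 4)*conj(1) + 5*(1)*conj(1)]
      = (1/10)[(9) + (8 - 2*sqrt(5)) + (2*sqrt(5) + 8) + (5)] = 30/10 = 3
  <chi_rho, chi_2> = (1/10)[1*(9)*conj(1) + 2*(4 - sqrt(5))*conj(1) + 2*(sqrt(5) + 4)*conj(1) + 5*(1)*conj(-1)]
      = (1/10)[(9) + (8 - 2*sqrt(5)) + (2*sqrt(5) + 8) + (-5)] = 20/10 = 2
  <chi_rho, chi_3> = (1/10)[1*(9)*conj(2) + 2*(4 - sqrt(5))*conj(-1/2 + sqrt(5)/2) + 2*(sqrt(5) + 4)*conj(-sqrt(5)/2 - 1/2) + 5*(1)*conj(0)]
      = (1/10)[(18) + (-9 + 5*sqrt(5)) + (-5*sqrt(5) - 9) + (0)] = 0/10 = 0
  <chi_rho, chi_4> = (1/10)[1*(9)*conj(2) + 2*(4 - sqrt(5))*conj(-sqrt(5)/2 - 1/2) + 2*(sqrt(5) + 4)*conj(-1/2 + sqrt(5)/2) + 5*(1)*conj(0)]
      = (1/10)[(18) + (1 - 3*sqrt(5)) + (1 + 3*sqrt(5)) + (0)] = 20/10 = 2
Dimension check: dim(rho) = sum (mult * dim) = 3*1 + 2*1 + 0*2 + 2*2 = 9 = chi_rho(e) = 9.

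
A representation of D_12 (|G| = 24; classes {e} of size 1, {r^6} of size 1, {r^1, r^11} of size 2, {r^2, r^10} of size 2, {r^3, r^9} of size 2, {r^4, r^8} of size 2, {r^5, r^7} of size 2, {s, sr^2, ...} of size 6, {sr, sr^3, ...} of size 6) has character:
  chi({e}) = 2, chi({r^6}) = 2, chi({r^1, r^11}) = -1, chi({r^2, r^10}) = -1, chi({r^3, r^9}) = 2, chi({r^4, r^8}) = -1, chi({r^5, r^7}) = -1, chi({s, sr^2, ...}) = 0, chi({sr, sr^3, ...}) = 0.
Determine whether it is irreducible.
Irreducible: <chi, chi> = 1.

Working: <chi, chi> = (1/|G|) sum_C |C| * |chi(C)|^2 = (1/24)[1*|2|^2 + 1*|2|^2 + 2*|-1|^2 + 2*|-1|^2 + 2*|2|^2 + 2*|-1|^2 + 2*|-1|^2 + 6*|0|^2 + 6*|0|^2]
  = (1/24)[(4) + (4) + (2) + (2) + (8) + (2) + (2) + (0) + (0)] = 24/24 = 1.
A character is irreducible iff <chi, chi> = 1, so this representation is irreducible.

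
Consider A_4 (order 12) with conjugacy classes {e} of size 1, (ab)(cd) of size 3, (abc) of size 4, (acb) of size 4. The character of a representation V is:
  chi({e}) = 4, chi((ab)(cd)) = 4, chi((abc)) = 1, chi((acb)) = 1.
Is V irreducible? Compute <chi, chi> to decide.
Not irreducible (reducible): <chi, chi> = 6 > 1.

Derivation: <chi, chi> = (1/|G|) sum_C |C| * |chi(C)|^2 = (1/12)[1*|4|^2 + 3*|4|^2 + 4*|1|^2 + 4*|1|^2]
  = (1/12)[(16) + (48) + (4) + (4)] = 72/12 = 6.
(Exp terms are combined using exp(i*s)*conj(exp(i*t)) = exp(i*(s-t)), and sums of them are collapsed using the identity that for every m > 1 the m distinct m-th roots of unity sum to 0, e.g. 1 + exp(2*I*pi/3) + exp(-2*I*pi/3) = 0.)
A character is irreducible iff <chi, chi> = 1, so this representation is reducible.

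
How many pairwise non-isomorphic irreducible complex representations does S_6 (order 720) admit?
11

The number of irreducible complex representations of a finite group equals its number of conjugacy classes. Conjugacy classes in S_6 correspond to cycle types, i.e. partitions of 6; there are p(6) = 11 of them, so S_6 (order 720) has exactly 11 irreducible complex representations.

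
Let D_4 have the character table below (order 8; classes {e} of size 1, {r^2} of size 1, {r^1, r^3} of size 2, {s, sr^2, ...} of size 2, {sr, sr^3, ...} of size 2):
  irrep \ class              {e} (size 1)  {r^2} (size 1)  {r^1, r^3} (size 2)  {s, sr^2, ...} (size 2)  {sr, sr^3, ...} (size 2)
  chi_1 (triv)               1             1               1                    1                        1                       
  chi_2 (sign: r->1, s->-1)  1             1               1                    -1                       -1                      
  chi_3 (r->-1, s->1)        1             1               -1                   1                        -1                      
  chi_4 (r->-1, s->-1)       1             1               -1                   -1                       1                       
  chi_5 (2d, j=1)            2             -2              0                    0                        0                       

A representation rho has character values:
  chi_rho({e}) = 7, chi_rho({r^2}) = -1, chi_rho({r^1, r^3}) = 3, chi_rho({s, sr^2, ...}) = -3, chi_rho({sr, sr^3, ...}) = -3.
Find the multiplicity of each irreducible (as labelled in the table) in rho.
Multiplicities: chi_1: 0, chi_2: 3, chi_3: 0, chi_4: 0, chi_5: 2.

Why: Use <chi_rho, chi> = (1/|G|) sum_C |C| * chi_rho(C) * conj(chi(C)) with |G| = 8 for each irreducible chi in the table:
  <chi_rho, chi_1> = (1/8)[1*(7)*conj(1) + 1*(-1)*conj(1) + 2*(3)*conj(1) + 2*(-3)*conj(1) + 2*(-3)*conj(1)]
      = (1/8)[(7) + (-1) + (6) + (-6) + (-6)] = 0/8 = 0
  <chi_rho, chi_2> = (1/8)[1*(7)*conj(1) + 1*(-1)*conj(1) + 2*(3)*conj(1) + 2*(-3)*conj(-1) + 2*(-3)*conj(-1)]
      = (1/8)[(7) + (-1) + (6) + (6) + (6)] = 24/8 = 3
  <chi_rho, chi_3> = (1/8)[1*(7)*conj(1) + 1*(-1)*conj(1) + 2*(3)*conj(-1) + 2*(-3)*conj(1) + 2*(-3)*conj(-1)]
      = (1/8)[(7) + (-1) + (-6) + (-6) + (6)] = 0/8 = 0
  <chi_rho, chi_4> = (1/8)[1*(7)*conj(1) + 1*(-1)*conj(1) + 2*(3)*conj(-1) + 2*(-3)*conj(-1) + 2*(-3)*conj(1)]
      = (1/8)[(7) + (-1) + (-6) + (6) + (-6)] = 0/8 = 0
  <chi_rho, chi_5> = (1/8)[1*(7)*conj(2) + 1*(-1)*conj(-2) + 2*(3)*conj(0) + 2*(-3)*conj(0) + 2*(-3)*conj(0)]
      = (1/8)[(14) + (2) + (0) + (0) + (0)] = 16/8 = 2
Dimension check: dim(rho) = sum (mult * dim) = 0*1 + 3*1 + 0*1 + 0*1 + 2*2 = 7 = chi_rho(e) = 7.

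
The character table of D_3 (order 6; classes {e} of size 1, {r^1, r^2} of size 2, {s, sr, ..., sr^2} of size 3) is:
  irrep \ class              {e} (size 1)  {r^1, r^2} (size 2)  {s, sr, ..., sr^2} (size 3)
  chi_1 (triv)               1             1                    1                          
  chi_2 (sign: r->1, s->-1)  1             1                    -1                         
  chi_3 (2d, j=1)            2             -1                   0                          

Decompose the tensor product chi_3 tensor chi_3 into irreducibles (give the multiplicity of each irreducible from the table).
chi_3 tensor chi_3 = chi_1 + chi_2 + chi_3 (all other irreducibles have multiplicity 0).

Details: The character of a tensor product is the pointwise product (chi_3 * chi_3)(C) = chi_3(C) * chi_3(C):
  {e}: (2)*(2), {r^1, r^2}: (-1)*(-1), {s, sr, ..., sr^2}: (0)*(0)
so (chi_3 * chi_3) takes values
  {e} -> 4, {r^1, r^2} -> 1, {s, sr, ..., sr^2} -> 0.
Now take the inner product of this character with each irreducible chi from the table, <chi_3*chi_3, chi> = (1/6) sum_C |C| (chi_3*chi_3)(C) conj(chi(C)):
  <chi_3*chi_3, chi_1> = (1/6)[1*(4)*conj(1) + 2*(1)*conj(1) + 3*(0)*conj(1)]
      = (1/6)[(4) + (2) + (0)] = 6/6 = 1
  <chi_3*chi_3, chi_2> = (1/6)[1*(4)*conj(1) + 2*(1)*conj(1) + 3*(0)*conj(-1)]
      = (1/6)[(4) + (2) + (0)] = 6/6 = 1
  <chi_3*chi_3, chi_3> = (1/6)[1*(4)*conj(2) + 2*(1)*conj(-1) + 3*(0)*conj(0)]
      = (1/6)[(8) + (-2) + (0)] = 6/6 = 1
Hence the multiplicities are chi_1: 1, chi_2: 1, chi_3: 1. Dimension check: dim(chi_3)*dim(chi_3) = 2*2 = 4 and sum (mult * dim) = 1*1 + 1*1 + 1*2 = 4.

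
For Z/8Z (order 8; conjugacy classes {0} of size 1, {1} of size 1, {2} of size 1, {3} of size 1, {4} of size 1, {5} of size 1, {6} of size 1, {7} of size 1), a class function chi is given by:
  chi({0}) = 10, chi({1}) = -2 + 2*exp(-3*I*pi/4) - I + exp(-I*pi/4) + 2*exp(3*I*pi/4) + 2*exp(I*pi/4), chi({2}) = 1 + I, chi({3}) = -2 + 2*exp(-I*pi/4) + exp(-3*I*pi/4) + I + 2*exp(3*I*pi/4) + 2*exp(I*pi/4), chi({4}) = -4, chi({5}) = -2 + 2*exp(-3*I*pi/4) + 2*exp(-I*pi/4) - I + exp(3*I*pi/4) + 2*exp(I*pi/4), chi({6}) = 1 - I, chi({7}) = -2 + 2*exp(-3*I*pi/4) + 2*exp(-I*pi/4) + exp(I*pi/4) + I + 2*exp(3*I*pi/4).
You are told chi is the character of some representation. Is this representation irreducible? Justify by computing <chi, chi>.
Not irreducible (reducible): <chi, chi> = 18 > 1.

Explanation: <chi, chi> = (1/|G|) sum_C |C| * |chi(C)|^2 = (1/8)[1*|10|^2 + 1*|-2 + 2*exp(-3*I*pi/4) - I + exp(-I*pi/4) + 2*exp(3*I*pi/4) + 2*exp(I*pi/4)|^2 + 1*|1 + I|^2 + 1*|-2 + 2*exp(-I*pi/4) + exp(-3*I*pi/4) + I + 2*exp(3*I*pi/4) + 2*exp(I*pi/4)|^2 + 1*|-4|^2 + 1*|-2 + 2*exp(-3*I*pi/4) + 2*exp(-I*pi/4) - I + exp(3*I*pi/4) + 2*exp(I*pi/4)|^2 + 1*|1 - I|^2 + 1*|-2 + 2*exp(-3*I*pi/4) + 2*exp(-I*pi/4) + exp(I*pi/4) + I + 2*exp(3*I*pi/4)|^2]
  = (1/8)[(100) + (6 - 7*exp(I*pi/4) - 7*exp(3*I*pi/4) - 6*exp(-I*pi/4) - 8*exp(-3*I*pi/4)) + (2) + (6 - 8*exp(I*pi/4) - 6*exp(3*I*pi/4) - 7*exp(-I*pi/4) - 7*exp(-3*I*pi/4)) + (16) + (6 - 8*exp(I*pi/4) - 6*exp(3*I*pi/4) - 7*exp(-I*pi/4) - 7*exp(-3*I*pi/4)) + (2) + (6 - 7*exp(I*pi/4) - 7*exp(3*I*pi/4) - 6*exp(-I*pi/4) - 8*exp(-3*I*pi/4))] = 144/8 = 18.
(Exp terms are combined using exp(i*s)*conj(exp(i*t)) = exp(i*(s-t)), and sums of them are collapsed using the identity that for every m > 1 the m distinct m-th roots of unity sum to 0, e.g. 1 + exp(2*I*pi/3) + exp(-2*I*pi/3) = 0.)
A character is irreducible iff <chi, chi> = 1, so this representation is reducible.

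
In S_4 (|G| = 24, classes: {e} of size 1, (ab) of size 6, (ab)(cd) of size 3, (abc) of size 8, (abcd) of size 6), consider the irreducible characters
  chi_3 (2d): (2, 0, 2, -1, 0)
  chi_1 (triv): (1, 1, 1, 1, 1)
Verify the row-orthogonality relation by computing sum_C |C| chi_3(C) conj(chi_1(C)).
Sum = 0; so <chi_3, chi_1> = 0 (distinct irreducibles are orthogonal).

Reasoning: Compute term by term over conjugacy classes (|C| * chi_3(C) * conj(chi_1(C))):
  1*(2)*conj(1) + 6*(0)*conj(1) + 3*(2)*conj(1) + 8*(-1)*conj(1) + 6*(0)*conj(1)
  = (2) + (0) + (6) + (-8) + (0)
  = 0.
Dividing by |G| = 24 gives 0/24 = 0, matching the row-orthogonality relation <chi_3, chi_1> = [chi_3 = chi_1].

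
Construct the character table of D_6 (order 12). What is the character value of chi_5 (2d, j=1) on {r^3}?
Conjugacy classes: {e} of size 1, {r^3} of size 1, {r^1, r^5} of size 2, {r^2, r^4} of size 2, {s, sr^2, ...} of size 3, {sr, sr^3, ...} of size 3.
Character table:
  irrep \ class              {e} (size 1)  {r^3} (size 1)  {r^1, r^5} (size 2)  {r^2, r^4} (size 2)  {s, sr^2, ...} (size 3)  {sr, sr^3, ...} (size 3)
  chi_1 (triv)               1             1               1                    1                    1                        1                       
  chi_2 (sign: r->1, s->-1)  1             1               1                    1                    -1                       -1                      
  chi_3 (r->-1, s->1)        1             -1              -1                   1                    1                        -1                      
  chi_4 (r->-1, s->-1)       1             -1              -1                   1                    -1                       1                       
  chi_5 (2d, j=1)            2             -2              1                    -1                   0                        0                       
  chi_6 (2d, j=2)            2             2               -1                   -1                   0                        0                       

Spot check: chi_5 (2d, j=1) on {r^3} = -2.

Why: D_6 has order 2*6 = 12 with 6 conjugacy classes, hence 6 irreducibles. Sum of squared dims 1 + 1 + 1 + 1 + 4 + 4 = 12 = |G|. Linear characters come from the abelianisation; the 2-dimensional irreps have character r^k -> 2*cos(2*pi*j*k/6), reflections -> 0.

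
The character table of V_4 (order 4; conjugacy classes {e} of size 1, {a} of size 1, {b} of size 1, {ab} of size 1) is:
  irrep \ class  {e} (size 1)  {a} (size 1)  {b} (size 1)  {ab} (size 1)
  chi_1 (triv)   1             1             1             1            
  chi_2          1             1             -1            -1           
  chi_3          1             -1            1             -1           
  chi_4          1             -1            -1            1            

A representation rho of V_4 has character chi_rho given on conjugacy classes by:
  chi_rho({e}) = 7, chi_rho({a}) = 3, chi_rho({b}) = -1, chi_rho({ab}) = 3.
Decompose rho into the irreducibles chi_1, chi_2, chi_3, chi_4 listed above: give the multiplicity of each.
Multiplicities: chi_1: 3, chi_2: 2, chi_3: 0, chi_4: 2.

Working: Use <chi_rho, chi> = (1/|G|) sum_C |C| * chi_rho(C) * conj(chi(C)) with |G| = 4 for each irreducible chi in the table:
  <chi_rho, chi_1> = (1/4)[1*(7)*conj(1) + 1*(3)*conj(1) + 1*(-1)*conj(1) + 1*(3)*conj(1)]
      = (1/4)[(7) + (3) + (-1) + (3)] = 12/4 = 3
  <chi_rho, chi_2> = (1/4)[1*(7)*conj(1) + 1*(3)*conj(1) + 1*(-1)*conj(-1) + 1*(3)*conj(-1)]
      = (1/4)[(7) + (3) + (1) + (-3)] = 8/4 = 2
  <chi_rho, chi_3> = (1/4)[1*(7)*conj(1) + 1*(3)*conj(-1) + 1*(-1)*conj(1) + 1*(3)*conj(-1)]
      = (1/4)[(7) + (-3) + (-1) + (-3)] = 0/4 = 0
  <chi_rho, chi_4> = (1/4)[1*(7)*conj(1) + 1*(3)*conj(-1) + 1*(-1)*conj(-1) + 1*(3)*conj(1)]
      = (1/4)[(7) + (-3) + (1) + (3)] = 8/4 = 2
Dimension check: dim(rho) = sum (mult * dim) = 3*1 + 2*1 + 0*1 + 2*1 = 7 = chi_rho(e) = 7.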